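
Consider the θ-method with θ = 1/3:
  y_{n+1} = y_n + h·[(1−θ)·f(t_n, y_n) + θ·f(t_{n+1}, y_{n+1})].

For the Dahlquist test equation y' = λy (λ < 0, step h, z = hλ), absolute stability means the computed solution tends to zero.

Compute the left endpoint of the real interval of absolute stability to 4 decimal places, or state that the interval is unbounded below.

Test eqn y'=λy, z=hλ:
  y_{n+1} = y_n + z·[2/3·y_n + 1/3·y_{n+1}] ⇒ (1 − 1/3z)y_{n+1} = (1 + 2/3z)y_n
  so R(z) = (1 + 2/3z)/(1 − 1/3z).

Need |R(x)|<1, x<0.
x=-1.59: |R|=0.0392
R=−1: 1+2/3x = −1+1/3x ⇒ -1/3x=2 ⇒ x=2/(-1/3)=-6.0000
Confirm numerically:
  x=-5.422: |R|=0.93137 <1
  x=-3.675: |R|=0.65169 <1
  x=-2.865: |R|=0.46547 <1
  x=-6.454: |R|=1.04802 >1
  x=-6.205: |R|=1.02227 >1
  x=-6.060: |R|=1.00662 >1
Stable set (-6.0000, 0).

left endpoint -6.0000.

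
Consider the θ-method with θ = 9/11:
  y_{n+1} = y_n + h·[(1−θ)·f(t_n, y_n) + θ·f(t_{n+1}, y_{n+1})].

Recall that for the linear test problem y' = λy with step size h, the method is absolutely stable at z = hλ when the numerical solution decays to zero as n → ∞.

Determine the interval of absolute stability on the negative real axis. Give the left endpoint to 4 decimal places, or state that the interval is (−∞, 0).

interval (−∞, 0).

Test eqn y'=λy, z=hλ:
  y_{n+1} = y_n + z·[2/11·y_n + 9/11·y_{n+1}] ⇒ (1 − 9/11z)y_{n+1} = (1 + 2/11z)y_n
  so R(z) = (1 + 2/11z)/(1 − 9/11z).

Need |R(x)|<1, x<0.
x=-0.32: |R|=0.7464
x=-2: |R|=0.2414
x=-10: |R|=0.0891
x=-100: |R|=0.2075
θ=9/11≥1/2 ⇒ |1+2/11x|<|1−9/11x| ∀x<0 ⇒ interval (−∞,0).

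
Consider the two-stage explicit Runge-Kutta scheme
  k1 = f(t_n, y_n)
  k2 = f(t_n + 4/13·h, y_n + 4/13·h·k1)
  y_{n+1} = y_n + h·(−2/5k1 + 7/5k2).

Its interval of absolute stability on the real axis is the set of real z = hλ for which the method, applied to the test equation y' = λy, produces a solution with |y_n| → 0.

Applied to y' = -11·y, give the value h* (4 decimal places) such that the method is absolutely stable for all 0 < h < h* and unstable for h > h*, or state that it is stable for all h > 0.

(-2.3214,0); λ=-11 ⇒ h* = (65/28)/11 = 0.2110.

Test eqn y'=λy, z=hλ:
  k1=λy_n ⇒ h·k1=z·y_n;  k2=λ(1+4/13z)y_n ⇒ h·k2=z(1+4/13z)y_n
  y_{n+1}/y_n = 1 − 2/5z + 7/5z(1+4/13z) = 1 + z + 28/65z²
  R(z) = 1 + z + 28/65z².

Need |R(x)|<1, x<0.
x=-1.33: |R|=0.4320
R=1: x+28/65x²=0 ⇒ x=−65/28=-2.3214; min R=1−1/(4·28/65)=0.4196>−1
Confirm numerically:
  x=-1.843: |R|=0.62017 <1
  x=-1.821: |R|=0.60745 <1
  x=-1.339: |R|=0.43334 <1
  x=-1.178: |R|=0.41977 <1
  x=-2.818: |R|=1.60279 >1
  x=-2.578: |R|=1.28493 >1
  x=-2.377: |R|=1.05690 >1
Interval (-2.3214, 0).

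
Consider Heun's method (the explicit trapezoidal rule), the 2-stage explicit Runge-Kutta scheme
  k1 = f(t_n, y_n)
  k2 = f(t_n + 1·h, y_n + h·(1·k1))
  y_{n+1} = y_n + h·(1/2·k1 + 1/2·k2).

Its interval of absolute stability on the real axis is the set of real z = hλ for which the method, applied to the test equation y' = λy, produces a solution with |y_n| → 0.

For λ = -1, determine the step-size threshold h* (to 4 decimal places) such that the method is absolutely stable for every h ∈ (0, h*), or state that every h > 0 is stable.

With y'=λy (z=hλ):
  order 2, 2-stage ⇒ R(z)=1+z+z^2/2
  (e.g. R(-0.42)=0.66820, |R|=0.66820)

Solve |R(x)|<1 on ℝ⁻.
x=-0.42: |R|=0.6682
|R(-1.95)|=0.9512 |R(-1.52)|=0.6352 |R(-0.87)|=0.5085
Bisect:
  x_lo=-2.4282 |R|=1.5199  x_hi=-0.0990 |R|=0.9059
  mid=-1.26359 |R|=0.53474 →hi
  mid=-1.84590 |R|=0.85777 →hi
  mid=-2.13706 |R|=1.14645 →lo
  mid=-1.99148 |R|=0.99152 →hi
  mid=-2.06427 |R|=1.06633 →lo
  mid=-2.02787 |R|=1.02826 →lo
  mid=-2.00968 |R|=1.00972 →lo
  ...
  [-2.00001,-1.99987] ⇒ x*=-2.0000
So |R|<1 on (-2.0000, 0).

(-2.0000,0); λ=-1 ⇒ h* = 2.0000.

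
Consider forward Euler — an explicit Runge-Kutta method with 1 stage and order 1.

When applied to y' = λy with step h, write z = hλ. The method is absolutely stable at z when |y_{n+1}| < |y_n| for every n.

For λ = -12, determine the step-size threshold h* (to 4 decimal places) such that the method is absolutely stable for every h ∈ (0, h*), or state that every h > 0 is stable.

Set f=λy, z=hλ:
  order 1, 1-stage ⇒ R(z)=1+z
  (e.g. R(-0.85)=0.15000, |R|=0.15000)

Boundary: |R(x)|=1, x<0.
x=-0.85: |R|=0.1500
|R(-2.36)|=1.3600 |R(-0.87)|=0.1300 |R(-0.57)|=0.4300
Bisect:
  x_lo=-2.7930 |R|=1.7930  x_hi=-0.3415 |R|=0.6585
  mid=-1.56723 |R|=0.56723 →hi
  mid=-2.18012 |R|=1.18012 →lo
  mid=-1.87368 |R|=0.87368 →hi
  mid=-2.02690 |R|=1.02690 →lo
  mid=-1.95029 |R|=0.95029 →hi
  mid=-1.98859 |R|=0.98859 →hi
  mid=-2.00774 |R|=1.00774 →lo
  ...
  [-2.00011,-1.99996] ⇒ x*=-2.0000
Interval (-2.0000, 0).

(-2.0000,0); λ=-12 ⇒ h* = 0.1667.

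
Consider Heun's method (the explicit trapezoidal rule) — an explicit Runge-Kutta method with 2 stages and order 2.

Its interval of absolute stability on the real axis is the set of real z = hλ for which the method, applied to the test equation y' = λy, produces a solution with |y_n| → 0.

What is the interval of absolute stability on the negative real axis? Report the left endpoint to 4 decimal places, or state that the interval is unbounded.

(-2.0000, 0).

Set f=λy, z=hλ:
  order 2, 2-stage ⇒ R(z)=1+z+z^2/2
  (e.g. R(-0.37)=0.69845, |R|=0.69845)

Boundary: |R(x)|=1, x<0.
x=-0.37: |R|=0.6985
|R(-1.48)|=0.6152 |R(-0.92)|=0.5032 |R(-0.51)|=0.6200
Bisect:
  x_lo=-2.5036 |R|=1.6305  x_hi=-0.3596 |R|=0.7050
  mid=-1.43164 |R|=0.59315 →hi
  mid=-1.96764 |R|=0.96816 →hi
  mid=-2.23564 |R|=1.26340 →lo
  mid=-2.10164 |R|=1.10680 →lo
  mid=-2.03464 |R|=1.03523 →lo
  mid=-2.00114 |R|=1.00114 →lo
  mid=-1.98439 |R|=0.98451 →hi
  mid=-1.99276 |R|=0.99279 →hi
  ...
  [-2.00009,-1.99996] ⇒ x*=-2.0000
So |R|<1 on (-2.0000, 0).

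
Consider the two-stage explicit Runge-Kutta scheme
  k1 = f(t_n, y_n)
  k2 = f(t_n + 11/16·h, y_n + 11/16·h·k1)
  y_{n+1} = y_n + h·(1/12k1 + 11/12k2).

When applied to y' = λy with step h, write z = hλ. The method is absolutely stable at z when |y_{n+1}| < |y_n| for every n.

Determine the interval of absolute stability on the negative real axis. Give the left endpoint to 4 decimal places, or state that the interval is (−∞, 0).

Test eqn y'=λy, z=hλ:
  k1=λy_n ⇒ h·k1=z·y_n;  k2=λ(1+11/16z)y_n ⇒ h·k2=z(1+11/16z)y_n
  y_{n+1}/y_n = 1 + 1/12z + 11/12z(1+11/16z) = 1 + z + 121/192z²
  so R(z) = 1 + z + 121/192z².

Need |R(x)|<1, x<0.
x=-1: |R|=0.6302
R=1: x+121/192x²=0 ⇒ x=−192/121=-1.5868; min R=1−1/(4·121/192)=0.6033>−1
Confirm numerically:
  x=-1.306: |R|=0.76891 <1
  x=-1.249: |R|=0.73413 <1
  x=-1.134: |R|=0.67642 <1
  x=-0.926: |R|=0.61439 <1
  x=-2.173: |R|=1.80280 >1
  x=-2.108: |R|=1.69243 >1
  x=-1.992: |R|=1.50871 >1
Interval (-1.5868, 0).

(-1.5868, 0).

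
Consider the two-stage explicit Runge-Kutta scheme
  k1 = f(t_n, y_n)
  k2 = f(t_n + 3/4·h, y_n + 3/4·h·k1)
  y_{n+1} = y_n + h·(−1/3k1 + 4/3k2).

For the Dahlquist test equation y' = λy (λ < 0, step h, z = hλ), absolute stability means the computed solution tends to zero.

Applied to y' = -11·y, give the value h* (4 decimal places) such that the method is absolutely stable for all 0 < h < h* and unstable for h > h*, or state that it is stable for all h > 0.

(-1.0000,0); λ=-11 ⇒ h* = (1)/11 = 0.0909.

With y'=λy (z=hλ):
  k1=λy_n ⇒ h·k1=z·y_n;  k2=λ(1+3/4z)y_n ⇒ h·k2=z(1+3/4z)y_n
  y_{n+1}/y_n = 1 − 1/3z + 4/3z(1+3/4z) = 1 + z + z²
  R(z) = 1 + z + z².

Solve |R(x)|<1 on ℝ⁻.
x=-0.99: |R|=0.9901
R=1: x+1x²=0 ⇒ x=−1=-1.0000; min R=1−1/(4·1)=0.7500>−1
Confirm numerically:
  x=-0.764: |R|=0.81970 <1
  x=-0.642: |R|=0.77016 <1
  x=-0.455: |R|=0.75203 <1
  x=-0.448: |R|=0.75270 <1
  x=-1.566: |R|=1.88636 >1
  x=-1.403: |R|=1.56541 >1
  x=-1.334: |R|=1.44556 >1
Stable set (-1.0000, 0).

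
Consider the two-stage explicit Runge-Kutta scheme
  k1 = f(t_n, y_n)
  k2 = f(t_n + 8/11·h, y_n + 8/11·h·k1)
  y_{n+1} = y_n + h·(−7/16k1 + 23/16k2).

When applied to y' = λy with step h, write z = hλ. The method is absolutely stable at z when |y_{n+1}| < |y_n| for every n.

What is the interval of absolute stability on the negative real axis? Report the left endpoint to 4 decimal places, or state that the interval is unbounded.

(-0.9565, 0).

Set f=λy, z=hλ:
  k1=λy_n ⇒ h·k1=z·y_n;  k2=λ(1+8/11z)y_n ⇒ h·k2=z(1+8/11z)y_n
  y_{n+1}/y_n = 1 − 7/16z + 23/16z(1+8/11z) = 1 + z + 23/22z²
  so R(z) = 1 + z + 23/22z².

Need |R(x)|<1, x<0.
x=-1.69: |R|=2.2959
R=1: x+23/22x²=0 ⇒ x=−22/23=-0.9565; min R=1−1/(4·23/22)=0.7609>−1
Confirm numerically:
  x=-0.932: |R|=0.97611 <1
  x=-0.581: |R|=0.77190 <1
  x=-0.572: |R|=0.77006 <1
  x=-0.532: |R|=0.76389 <1
  x=-1.394: |R|=1.63756 >1
  x=-1.111: |R|=1.17943 >1
Interval (-0.9565, 0).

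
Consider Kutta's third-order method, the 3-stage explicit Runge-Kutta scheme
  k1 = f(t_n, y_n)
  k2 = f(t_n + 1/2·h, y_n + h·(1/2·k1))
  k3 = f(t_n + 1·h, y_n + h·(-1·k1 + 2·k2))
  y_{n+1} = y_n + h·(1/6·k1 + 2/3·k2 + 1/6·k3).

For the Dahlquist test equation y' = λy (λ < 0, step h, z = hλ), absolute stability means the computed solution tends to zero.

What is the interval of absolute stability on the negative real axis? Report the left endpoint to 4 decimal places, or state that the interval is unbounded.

z∈(-2.5127,0).

On y'=λy, z=hλ:
  order 3, 3-stage ⇒ R(z)=1+z+z^2/2+z^3/6
  (e.g. R(-1.14)=0.26288, |R|=0.26288)

Boundary: |R(x)|=1, x<0.
x=-1.14: |R|=0.2629
|R(-2.87)|=1.6915 |R(-1.73)|=0.0965 |R(-1.48)|=0.0749
Bisect:
  x_lo=-2.8143 |R|=1.5693  x_hi=-0.2236 |R|=0.7996
  mid=-1.51895 |R|=0.05056 →hi
  mid=-2.16665 |R|=0.51464 →hi
  mid=-2.49049 |R|=0.96378 →hi
  mid=-2.65242 |R|=1.24486 →lo
  mid=-2.57145 |R|=1.09917 →lo
  mid=-2.53097 |R|=1.03022 →lo
  mid=-2.51073 |R|=0.99669 →hi
  ...
  [-2.51279,-2.51263] ⇒ x*=-2.5127
Interval (-2.5127, 0).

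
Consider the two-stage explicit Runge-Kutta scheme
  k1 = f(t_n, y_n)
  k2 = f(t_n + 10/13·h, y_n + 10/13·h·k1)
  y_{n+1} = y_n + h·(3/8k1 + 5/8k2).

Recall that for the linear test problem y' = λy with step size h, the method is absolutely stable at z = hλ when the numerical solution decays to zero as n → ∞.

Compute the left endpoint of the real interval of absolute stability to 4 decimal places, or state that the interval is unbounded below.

Set f=λy, z=hλ:
  k1=λy_n ⇒ h·k1=z·y_n;  k2=λ(1+10/13z)y_n ⇒ h·k2=z(1+10/13z)y_n
  y_{n+1}/y_n = 1 + 3/8z + 5/8z(1+10/13z) = 1 + z + 25/52z²
  Hence R(z) = 1 + z + 25/52z².

Solve |R(x)|<1 on ℝ⁻.
x=-0.74: |R|=0.5233
R=1: x+25/52x²=0 ⇒ x=−52/25=-2.0800; min R=1−1/(4·25/52)=0.4800>−1
Confirm numerically:
  x=-2.027: |R|=0.94835 <1
  x=-1.786: |R|=0.74756 <1
  x=-1.758: |R|=0.72785 <1
  x=-2.482: |R|=1.47969 >1
  x=-2.191: |R|=1.11692 >1
Interval (-2.0800, 0).

left endpoint -2.0800.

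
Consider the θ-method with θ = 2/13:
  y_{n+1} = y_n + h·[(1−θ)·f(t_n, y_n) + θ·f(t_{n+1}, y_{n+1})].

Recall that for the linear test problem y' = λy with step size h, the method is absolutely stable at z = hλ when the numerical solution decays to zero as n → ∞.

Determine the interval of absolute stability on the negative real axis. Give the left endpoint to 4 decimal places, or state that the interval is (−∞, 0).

On y'=λy, z=hλ:
  y_{n+1} = y_n + z·[11/13·y_n + 2/13·y_{n+1}] ⇒ (1 − 2/13z)y_{n+1} = (1 + 11/13z)y_n
  Hence R(z) = (1 + 11/13z)/(1 − 2/13z).

Boundary: |R(x)|=1, x<0.
x=-1.35: |R|=0.1178
R=−1: 1+11/13x = −1+2/13x ⇒ -9/13x=2 ⇒ x=2/(-9/13)=-2.8889
Confirm numerically:
  x=-2.586: |R|=0.84999 <1
  x=-1.722: |R|=0.36135 <1
  x=-1.481: |R|=0.20618 <1
  x=-3.278: |R|=1.17908 >1
  x=-2.939: |R|=1.02389 >1
So |R|<1 on (-2.8889, 0).

z∈(-2.8889,0).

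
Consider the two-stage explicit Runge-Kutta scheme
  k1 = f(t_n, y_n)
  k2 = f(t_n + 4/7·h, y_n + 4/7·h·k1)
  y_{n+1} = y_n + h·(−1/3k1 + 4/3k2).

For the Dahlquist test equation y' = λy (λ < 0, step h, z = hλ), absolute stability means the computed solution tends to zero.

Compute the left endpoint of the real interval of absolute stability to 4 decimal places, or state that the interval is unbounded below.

Test eqn y'=λy, z=hλ:
  k1=λy_n ⇒ h·k1=z·y_n;  k2=λ(1+4/7z)y_n ⇒ h·k2=z(1+4/7z)y_n
  y_{n+1}/y_n = 1 − 1/3z + 4/3z(1+4/7z) = 1 + z + 16/21z²
  Hence R(z) = 1 + z + 16/21z².

Solve |R(x)|<1 on ℝ⁻.
x=-0.44: |R|=0.7075
R=1: x+16/21x²=0 ⇒ x=−21/16=-1.3125; min R=1−1/(4·16/21)=0.6719>−1
Confirm numerically:
  x=-1.221: |R|=0.91488 <1
  x=-1.220: |R|=0.91402 <1
  x=-0.865: |R|=0.70508 <1
  x=-0.818: |R|=0.69181 <1
  x=-1.751: |R|=1.58500 >1
  x=-1.621: |R|=1.38101 >1
  x=-1.538: |R|=1.26424 >1
Stable set (-1.3125, 0).

z* = -1.3125.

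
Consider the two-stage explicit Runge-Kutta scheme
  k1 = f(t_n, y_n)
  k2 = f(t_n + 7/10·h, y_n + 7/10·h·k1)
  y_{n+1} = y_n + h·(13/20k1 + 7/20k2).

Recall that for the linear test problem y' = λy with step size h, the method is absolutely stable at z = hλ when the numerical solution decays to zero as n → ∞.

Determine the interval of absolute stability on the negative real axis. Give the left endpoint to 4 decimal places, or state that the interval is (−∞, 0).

(-4.0816, 0).

On y'=λy, z=hλ:
  k1=λy_n ⇒ h·k1=z·y_n;  k2=λ(1+7/10z)y_n ⇒ h·k2=z(1+7/10z)y_n
  y_{n+1}/y_n = 1 + 13/20z + 7/20z(1+7/10z) = 1 + z + 49/200z²
  so R(z) = 1 + z + 49/200z².

Solve |R(x)|<1 on ℝ⁻.
x=-0.54: |R|=0.5314
R=1: x+49/200x²=0 ⇒ x=−200/49=-4.0816; min R=1−1/(4·49/200)=-0.0204>−1
Confirm numerically:
  x=-2.968: |R|=0.19021 <1
  x=-2.745: |R|=0.10108 <1
  x=-2.260: |R|=0.00864 <1
  x=-1.816: |R|=0.00803 <1
  x=-4.506: |R|=1.46849 >1
  x=-4.466: |R|=1.42056 >1
  x=-4.150: |R|=1.06951 >1
Interval (-4.0816, 0).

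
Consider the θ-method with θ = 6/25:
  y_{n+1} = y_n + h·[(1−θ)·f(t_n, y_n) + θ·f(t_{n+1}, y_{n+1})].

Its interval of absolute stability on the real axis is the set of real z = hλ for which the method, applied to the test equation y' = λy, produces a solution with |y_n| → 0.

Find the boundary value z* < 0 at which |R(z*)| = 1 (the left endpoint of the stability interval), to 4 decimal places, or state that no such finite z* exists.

left endpoint -3.8462.

Set f=λy, z=hλ:
  y_{n+1} = y_n + z·[19/25·y_n + 6/25·y_{n+1}] ⇒ (1 − 6/25z)y_{n+1} = (1 + 19/25z)y_n
  so R(z) = (1 + 19/25z)/(1 − 6/25z).

Solve |R(x)|<1 on ℝ⁻.
x=-1: |R|=0.1935
R=−1: 1+19/25x = −1+6/25x ⇒ -13/25x=2 ⇒ x=2/(-13/25)=-3.8462
Confirm numerically:
  x=-3.405: |R|=0.87376 <1
  x=-2.933: |R|=0.72132 <1
  x=-1.875: |R|=0.29310 <1
  x=-4.195: |R|=1.09039 >1
  x=-4.126: |R|=1.07312 >1
So |R|<1 on (-3.8462, 0).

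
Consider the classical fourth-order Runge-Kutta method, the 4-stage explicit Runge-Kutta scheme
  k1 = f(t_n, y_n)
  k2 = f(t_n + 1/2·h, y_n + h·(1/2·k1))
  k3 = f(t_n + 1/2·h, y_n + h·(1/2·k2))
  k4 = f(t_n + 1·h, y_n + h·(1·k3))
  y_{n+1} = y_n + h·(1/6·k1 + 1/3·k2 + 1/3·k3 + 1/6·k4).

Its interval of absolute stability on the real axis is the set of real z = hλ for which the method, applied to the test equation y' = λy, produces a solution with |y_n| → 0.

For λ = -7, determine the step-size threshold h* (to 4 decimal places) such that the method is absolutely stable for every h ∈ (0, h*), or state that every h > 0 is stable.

Test eqn y'=λy, z=hλ:
  order 4, 4-stage ⇒ R(z)=1+z+z^2/2+z^3/6+z^4/24
  (e.g. R(-1.38)=0.28530, |R|=0.28530)

Find x<0 with |R(x)|<1.
x=-1.38: |R|=0.2853
|R(-2.1)|=0.3718 |R(-1.32)|=0.2944 |R(-1.15)|=0.3306
Bisect:
  x_lo=-3.3074 |R|=2.1180  x_hi=-0.1482 |R|=0.8623
  mid=-1.72778 |R|=0.27651 →hi
  mid=-2.51759 |R|=0.66591 →hi
  mid=-2.91249 |R|=1.20934 →lo
  mid=-2.71504 |R|=0.89915 →hi
  mid=-2.81377 |R|=1.04378 →lo
  mid=-2.76440 |R|=0.96896 →hi
  mid=-2.78909 |R|=1.00573 →lo
  ...
  [-2.78542,-2.78523] ⇒ x*=-2.7853
So |R|<1 on (-2.7853, 0).

(-2.7853,0); λ=-7 ⇒ h* = 0.3979.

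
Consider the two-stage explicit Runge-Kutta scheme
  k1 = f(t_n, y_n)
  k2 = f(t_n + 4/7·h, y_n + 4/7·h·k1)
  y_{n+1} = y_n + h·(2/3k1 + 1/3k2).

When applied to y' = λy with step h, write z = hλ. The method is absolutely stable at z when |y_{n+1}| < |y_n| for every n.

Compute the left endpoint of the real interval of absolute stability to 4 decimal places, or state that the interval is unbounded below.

z* = -5.2500.

With y'=λy (z=hλ):
  k1=λy_n ⇒ h·k1=z·y_n;  k2=λ(1+4/7z)y_n ⇒ h·k2=z(1+4/7z)y_n
  y_{n+1}/y_n = 1 + 2/3z + 1/3z(1+4/7z) = 1 + z + 4/21z²
  so R(z) = 1 + z + 4/21z².

Boundary: |R(x)|=1, x<0.
x=-1.63: |R|=0.1239
R=1: x+4/21x²=0 ⇒ x=−21/4=-5.2500; min R=1−1/(4·4/21)=-0.3125>−1
Confirm numerically:
  x=-4.576: |R|=0.41253 <1
  x=-3.534: |R|=0.15511 <1
  x=-2.936: |R|=0.29408 <1
  x=-2.379: |R|=0.30097 <1
  x=-5.693: |R|=1.48038 >1
  x=-5.630: |R|=1.40750 >1
  x=-5.521: |R|=1.28499 >1
So |R|<1 on (-5.2500, 0).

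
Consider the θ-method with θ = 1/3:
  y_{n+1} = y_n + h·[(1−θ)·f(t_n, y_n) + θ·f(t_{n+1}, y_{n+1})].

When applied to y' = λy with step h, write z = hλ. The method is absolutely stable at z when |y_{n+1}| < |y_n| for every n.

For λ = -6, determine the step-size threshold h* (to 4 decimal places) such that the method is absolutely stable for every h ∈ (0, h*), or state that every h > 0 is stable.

On y'=λy, z=hλ:
  y_{n+1} = y_n + z·[2/3·y_n + 1/3·y_{n+1}] ⇒ (1 − 1/3z)y_{n+1} = (1 + 2/3z)y_n
  R(z) = (1 + 2/3z)/(1 − 1/3z).

Need |R(x)|<1, x<0.
x=-0.38: |R|=0.6627
R=−1: 1+2/3x = −1+1/3x ⇒ -1/3x=2 ⇒ x=2/(-1/3)=-6.0000
Confirm numerically:
  x=-5.890: |R|=0.98763 <1
  x=-5.591: |R|=0.95239 <1
  x=-4.708: |R|=0.83238 <1
  x=-4.320: |R|=0.77049 <1
  x=-6.474: |R|=1.05003 >1
  x=-6.248: |R|=1.02682 >1
  x=-6.119: |R|=1.01305 >1
So |R|<1 on (-6.0000, 0).

(-6.0000,0); λ=-6 ⇒ h* = (6)/6 = 1.0000.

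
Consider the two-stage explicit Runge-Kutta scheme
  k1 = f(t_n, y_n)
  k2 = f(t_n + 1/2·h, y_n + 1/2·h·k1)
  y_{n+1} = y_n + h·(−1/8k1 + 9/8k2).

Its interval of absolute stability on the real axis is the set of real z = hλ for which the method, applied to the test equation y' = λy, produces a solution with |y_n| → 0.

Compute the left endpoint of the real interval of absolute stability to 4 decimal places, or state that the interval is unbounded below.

On y'=λy, z=hλ:
  k1=λy_n ⇒ h·k1=z·y_n;  k2=λ(1+1/2z)y_n ⇒ h·k2=z(1+1/2z)y_n
  y_{n+1}/y_n = 1 − 1/8z + 9/8z(1+1/2z) = 1 + z + 9/16z²
  so R(z) = 1 + z + 9/16z².

Need |R(x)|<1, x<0.
x=-1.66: |R|=0.8900
R=1: x+9/16x²=0 ⇒ x=−16/9=-1.7778; min R=1−1/(4·9/16)=0.5556>−1
Confirm numerically:
  x=-1.606: |R|=0.84482 <1
  x=-1.236: |R|=0.62333 <1
  x=-1.194: |R|=0.60792 <1
  x=-0.774: |R|=0.56298 <1
  x=-2.164: |R|=1.47013 >1
  x=-1.848: |R|=1.07300 >1
So |R|<1 on (-1.7778, 0).

z* = -1.7778.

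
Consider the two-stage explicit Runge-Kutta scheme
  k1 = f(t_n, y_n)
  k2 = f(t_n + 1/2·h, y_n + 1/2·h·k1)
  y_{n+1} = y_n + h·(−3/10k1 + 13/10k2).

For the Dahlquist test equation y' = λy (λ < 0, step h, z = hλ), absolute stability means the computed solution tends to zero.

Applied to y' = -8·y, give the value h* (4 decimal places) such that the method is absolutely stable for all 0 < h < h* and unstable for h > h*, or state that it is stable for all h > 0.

Set f=λy, z=hλ:
  k1=λy_n ⇒ h·k1=z·y_n;  k2=λ(1+1/2z)y_n ⇒ h·k2=z(1+1/2z)y_n
  y_{n+1}/y_n = 1 − 3/10z + 13/10z(1+1/2z) = 1 + z + 13/20z²
  ⇒ R(z) = 1 + z + 13/20z².

Solve |R(x)|<1 on ℝ⁻.
x=-0.54: |R|=0.6495
R=1: x+13/20x²=0 ⇒ x=−20/13=-1.5385; min R=1−1/(4·13/20)=0.6154>−1
Confirm numerically:
  x=-0.799: |R|=0.61596 <1
  x=-0.729: |R|=0.61644 <1
  x=-0.718: |R|=0.61709 <1
  x=-0.658: |R|=0.62343 <1
  x=-2.112: |R|=1.78735 >1
  x=-1.784: |R|=1.28473 >1
Interval (-1.5385, 0).

(-1.5385,0); λ=-8 ⇒ h* = (20/13)/8 = 0.1923.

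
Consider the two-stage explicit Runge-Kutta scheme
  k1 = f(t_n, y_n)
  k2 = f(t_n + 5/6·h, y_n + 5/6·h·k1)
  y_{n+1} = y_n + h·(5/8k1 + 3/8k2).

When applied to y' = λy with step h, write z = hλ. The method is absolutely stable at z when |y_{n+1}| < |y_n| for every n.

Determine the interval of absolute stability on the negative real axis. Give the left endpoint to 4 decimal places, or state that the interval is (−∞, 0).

z∈(-3.2000,0).

Test eqn y'=λy, z=hλ:
  k1=λy_n ⇒ h·k1=z·y_n;  k2=λ(1+5/6z)y_n ⇒ h·k2=z(1+5/6z)y_n
  y_{n+1}/y_n = 1 + 5/8z + 3/8z(1+5/6z) = 1 + z + 5/16z²
  so R(z) = 1 + z + 5/16z².

Find x<0 with |R(x)|<1.
x=-1.69: |R|=0.2025
R=1: x+5/16x²=0 ⇒ x=−16/5=-3.2000; min R=1−1/(4·5/16)=0.2000>−1
Confirm numerically:
  x=-2.642: |R|=0.53930 <1
  x=-1.995: |R|=0.24876 <1
  x=-1.462: |R|=0.20595 <1
  x=-3.516: |R|=1.34720 >1
  x=-3.497: |R|=1.32457 >1
  x=-3.450: |R|=1.26953 >1
Interval (-3.2000, 0).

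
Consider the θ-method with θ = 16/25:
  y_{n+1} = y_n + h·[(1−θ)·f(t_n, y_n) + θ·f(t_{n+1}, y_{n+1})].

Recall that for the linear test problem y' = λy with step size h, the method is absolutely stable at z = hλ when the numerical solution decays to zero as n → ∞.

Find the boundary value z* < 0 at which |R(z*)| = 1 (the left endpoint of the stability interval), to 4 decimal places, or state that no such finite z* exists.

With y'=λy (z=hλ):
  y_{n+1} = y_n + z·[9/25·y_n + 16/25·y_{n+1}] ⇒ (1 − 16/25z)y_{n+1} = (1 + 9/25z)y_n
  Hence R(z) = (1 + 9/25z)/(1 − 16/25z).

Boundary: |R(x)|=1, x<0.
x=-1.09: |R|=0.3579
x=-2: |R|=0.1228
x=-10: |R|=0.3514
x=-100: |R|=0.5385
θ=16/25≥1/2 ⇒ |1+9/25x|<|1−16/25x| ∀x<0 ⇒ interval (−∞,0).

interval (−∞, 0).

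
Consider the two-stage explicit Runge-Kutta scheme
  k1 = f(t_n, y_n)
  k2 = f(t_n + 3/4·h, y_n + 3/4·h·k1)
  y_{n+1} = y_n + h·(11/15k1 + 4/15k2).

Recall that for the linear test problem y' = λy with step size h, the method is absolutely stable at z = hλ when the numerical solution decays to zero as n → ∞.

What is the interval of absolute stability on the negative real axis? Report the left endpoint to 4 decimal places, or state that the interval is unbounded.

(-5.0000, 0).

Set f=λy, z=hλ:
  k1=λy_n ⇒ h·k1=z·y_n;  k2=λ(1+3/4z)y_n ⇒ h·k2=z(1+3/4z)y_n
  y_{n+1}/y_n = 1 + 11/15z + 4/15z(1+3/4z) = 1 + z + 1/5z²
  R(z) = 1 + z + 1/5z².

Solve |R(x)|<1 on ℝ⁻.
x=-0.72: |R|=0.3837
R=1: x+1/5x²=0 ⇒ x=−5=-5.0000; min R=1−1/(4·1/5)=-0.2500>−1
Confirm numerically:
  x=-4.796: |R|=0.80432 <1
  x=-3.871: |R|=0.12593 <1
  x=-3.370: |R|=0.09862 <1
  x=-2.785: |R|=0.23375 <1
  x=-5.415: |R|=1.44944 >1
  x=-5.414: |R|=1.44828 >1
  x=-5.136: |R|=1.13970 >1
So |R|<1 on (-5.0000, 0).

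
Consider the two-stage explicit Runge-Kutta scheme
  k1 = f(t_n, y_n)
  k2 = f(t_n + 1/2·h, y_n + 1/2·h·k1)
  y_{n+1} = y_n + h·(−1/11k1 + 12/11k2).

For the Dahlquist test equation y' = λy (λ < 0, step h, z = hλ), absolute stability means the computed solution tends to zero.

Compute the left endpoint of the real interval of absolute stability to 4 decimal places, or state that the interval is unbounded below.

With y'=λy (z=hλ):
  k1=λy_n ⇒ h·k1=z·y_n;  k2=λ(1+1/2z)y_n ⇒ h·k2=z(1+1/2z)y_n
  y_{n+1}/y_n = 1 − 1/11z + 12/11z(1+1/2z) = 1 + z + 6/11z²
  R(z) = 1 + z + 6/11z².

Boundary: |R(x)|=1, x<0.
x=-1.07: |R|=0.5545
R=1: x+6/11x²=0 ⇒ x=−11/6=-1.8333; min R=1−1/(4·6/11)=0.5417>−1
Confirm numerically:
  x=-1.338: |R|=0.63850 <1
  x=-1.050: |R|=0.55136 <1
  x=-0.762: |R|=0.55471 <1
  x=-2.241: |R|=1.49832 >1
  x=-2.120: |R|=1.33149 >1
Stable set (-1.8333, 0).

left endpoint -1.8333.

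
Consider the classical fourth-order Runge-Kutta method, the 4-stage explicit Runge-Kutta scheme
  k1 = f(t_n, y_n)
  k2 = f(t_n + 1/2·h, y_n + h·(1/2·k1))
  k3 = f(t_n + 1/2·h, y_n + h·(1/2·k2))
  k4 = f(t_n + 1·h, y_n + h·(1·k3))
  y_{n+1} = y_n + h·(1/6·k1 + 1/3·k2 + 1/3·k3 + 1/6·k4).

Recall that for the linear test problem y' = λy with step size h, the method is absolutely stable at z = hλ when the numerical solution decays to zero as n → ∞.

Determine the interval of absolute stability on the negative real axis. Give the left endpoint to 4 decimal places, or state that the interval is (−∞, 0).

Test eqn y'=λy, z=hλ:
  order 4, 4-stage ⇒ R(z)=1+z+z^2/2+z^3/6+z^4/24
  (e.g. R(-0.41)=0.66374, |R|=0.66374)

Find x<0 with |R(x)|<1.
x=-0.41: |R|=0.6637
|R(-3)|=1.3750 |R(-2.99)|=1.3551 |R(-0.88)|=0.4186
Bisect:
  x_lo=-3.2380 |R|=1.9264  x_hi=-0.2287 |R|=0.7956
  mid=-1.73335 |R|=0.27705 →hi
  mid=-2.48567 |R|=0.63457 →hi
  mid=-2.86183 |R|=1.12166 →lo
  mid=-2.67375 |R|=0.84445 →hi
  mid=-2.76779 |R|=0.97393 →hi
  mid=-2.81481 |R|=1.04542 →lo
  mid=-2.79130 |R|=1.00909 →lo
  mid=-2.77954 |R|=0.99137 →hi
  ...
  [-2.78542,-2.78524] ⇒ x*=-2.7853
Stable set (-2.7853, 0).

(-2.7853, 0).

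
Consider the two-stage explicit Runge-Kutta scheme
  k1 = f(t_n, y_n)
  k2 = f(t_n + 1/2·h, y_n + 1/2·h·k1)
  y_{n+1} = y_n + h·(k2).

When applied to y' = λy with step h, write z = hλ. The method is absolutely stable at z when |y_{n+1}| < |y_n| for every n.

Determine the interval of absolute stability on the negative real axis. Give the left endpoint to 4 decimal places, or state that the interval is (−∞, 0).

z∈(-2.0000,0).

Test eqn y'=λy, z=hλ:
  k1=λy_n ⇒ h·k1=z·y_n;  k2=λ(1+1/2z)y_n ⇒ h·k2=z(1+1/2z)y_n
  y_{n+1}/y_n = 1 + z(1+1/2z) = 1 + z + 1/2z²
  so R(z) = 1 + z + 1/2z².

Solve |R(x)|<1 on ℝ⁻.
x=-0.38: |R|=0.6922
R=1: x+1/2x²=0 ⇒ x=−2=-2.0000; min R=1−1/(4·1/2)=0.5000>−1
Confirm numerically:
  x=-1.568: |R|=0.66131 <1
  x=-1.040: |R|=0.50080 <1
  x=-0.962: |R|=0.50072 <1
  x=-0.813: |R|=0.51748 <1
  x=-2.574: |R|=1.73874 >1
  x=-2.116: |R|=1.12273 >1
  x=-2.044: |R|=1.04497 >1
Stable set (-2.0000, 0).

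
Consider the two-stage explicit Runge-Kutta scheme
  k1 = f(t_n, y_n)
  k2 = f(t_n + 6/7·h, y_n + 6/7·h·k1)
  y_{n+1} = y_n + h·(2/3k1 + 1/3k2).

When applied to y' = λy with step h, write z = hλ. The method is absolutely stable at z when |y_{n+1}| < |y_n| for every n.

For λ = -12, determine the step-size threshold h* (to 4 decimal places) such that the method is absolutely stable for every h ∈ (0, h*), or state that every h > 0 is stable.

(-3.5000,0); λ=-12 ⇒ h* = (7/2)/12 = 0.2917.

Test eqn y'=λy, z=hλ:
  k1=λy_n ⇒ h·k1=z·y_n;  k2=λ(1+6/7z)y_n ⇒ h·k2=z(1+6/7z)y_n
  y_{n+1}/y_n = 1 + 2/3z + 1/3z(1+6/7z) = 1 + z + 2/7z²
  Hence R(z) = 1 + z + 2/7z².

Find x<0 with |R(x)|<1.
x=-1.24: |R|=0.1993
R=1: x+2/7x²=0 ⇒ x=−7/2=-3.5000; min R=1−1/(4·2/7)=0.1250>−1
Confirm numerically:
  x=-2.597: |R|=0.32997 <1
  x=-2.484: |R|=0.27893 <1
  x=-2.271: |R|=0.20255 <1
  x=-3.905: |R|=1.45186 >1
  x=-3.740: |R|=1.25646 >1
  x=-3.643: |R|=1.14884 >1
Stable set (-3.5000, 0).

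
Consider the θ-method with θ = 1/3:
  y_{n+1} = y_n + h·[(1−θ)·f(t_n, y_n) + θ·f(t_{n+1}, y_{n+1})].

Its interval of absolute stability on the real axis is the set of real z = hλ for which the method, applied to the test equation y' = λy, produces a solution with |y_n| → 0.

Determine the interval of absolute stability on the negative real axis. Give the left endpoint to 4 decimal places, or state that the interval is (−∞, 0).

Test eqn y'=λy, z=hλ:
  y_{n+1} = y_n + z·[2/3·y_n + 1/3·y_{n+1}] ⇒ (1 − 1/3z)y_{n+1} = (1 + 2/3z)y_n
  R(z) = (1 + 2/3z)/(1 − 1/3z).

Need |R(x)|<1, x<0.
x=-0.7: |R|=0.4324
R=−1: 1+2/3x = −1+1/3x ⇒ -1/3x=2 ⇒ x=2/(-1/3)=-6.0000
Confirm numerically:
  x=-5.483: |R|=0.93905 <1
  x=-3.940: |R|=0.70317 <1
  x=-3.787: |R|=0.67394 <1
  x=-6.542: |R|=1.05680 >1
  x=-6.255: |R|=1.02755 >1
So |R|<1 on (-6.0000, 0).

z∈(-6.0000,0).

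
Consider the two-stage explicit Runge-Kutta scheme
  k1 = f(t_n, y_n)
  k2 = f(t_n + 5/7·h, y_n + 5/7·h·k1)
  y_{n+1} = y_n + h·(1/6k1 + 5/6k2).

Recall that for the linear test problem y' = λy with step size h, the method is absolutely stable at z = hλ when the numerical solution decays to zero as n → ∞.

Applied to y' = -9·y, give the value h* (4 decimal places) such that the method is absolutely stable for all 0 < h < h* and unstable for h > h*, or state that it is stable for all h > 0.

Set f=λy, z=hλ:
  k1=λy_n ⇒ h·k1=z·y_n;  k2=λ(1+5/7z)y_n ⇒ h·k2=z(1+5/7z)y_n
  y_{n+1}/y_n = 1 + 1/6z + 5/6z(1+5/7z) = 1 + z + 25/42z²
  Hence R(z) = 1 + z + 25/42z².

Solve |R(x)|<1 on ℝ⁻.
x=-0.72: |R|=0.5886
R=1: x+25/42x²=0 ⇒ x=−42/25=-1.6800; min R=1−1/(4·25/42)=0.5800>−1
Confirm numerically:
  x=-1.174: |R|=0.64640 <1
  x=-1.098: |R|=0.61962 <1
  x=-0.853: |R|=0.58010 <1
  x=-2.131: |R|=1.57207 >1
  x=-1.916: |R|=1.26915 >1
So |R|<1 on (-1.6800, 0).

(-1.6800,0); λ=-9 ⇒ h* = (42/25)/9 = 0.1867.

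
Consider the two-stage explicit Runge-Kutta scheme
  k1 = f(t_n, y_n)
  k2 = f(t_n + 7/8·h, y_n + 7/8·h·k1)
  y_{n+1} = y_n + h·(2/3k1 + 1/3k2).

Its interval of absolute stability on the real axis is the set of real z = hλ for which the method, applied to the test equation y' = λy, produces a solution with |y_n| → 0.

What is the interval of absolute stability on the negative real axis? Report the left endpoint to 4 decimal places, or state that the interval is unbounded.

(-3.4286, 0).

With y'=λy (z=hλ):
  k1=λy_n ⇒ h·k1=z·y_n;  k2=λ(1+7/8z)y_n ⇒ h·k2=z(1+7/8z)y_n
  y_{n+1}/y_n = 1 + 2/3z + 1/3z(1+7/8z) = 1 + z + 7/24z²
  R(z) = 1 + z + 7/24z².

Boundary: |R(x)|=1, x<0.
x=-0.41: |R|=0.6390
R=1: x+7/24x²=0 ⇒ x=−24/7=-3.4286; min R=1−1/(4·7/24)=0.1429>−1
Confirm numerically:
  x=-3.219: |R|=0.80324 <1
  x=-2.399: |R|=0.27960 <1
  x=-2.218: |R|=0.21686 <1
  x=-1.740: |R|=0.14305 <1
  x=-3.517: |R|=1.09071 >1
  x=-3.476: |R|=1.04808 >1
Interval (-3.4286, 0).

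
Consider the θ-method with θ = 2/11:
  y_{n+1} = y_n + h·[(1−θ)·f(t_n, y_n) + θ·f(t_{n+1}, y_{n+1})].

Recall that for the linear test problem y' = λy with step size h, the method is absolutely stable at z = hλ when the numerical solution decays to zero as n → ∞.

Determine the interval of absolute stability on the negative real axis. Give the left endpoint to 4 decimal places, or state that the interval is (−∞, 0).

On y'=λy, z=hλ:
  y_{n+1} = y_n + z·[9/11·y_n + 2/11·y_{n+1}] ⇒ (1 − 2/11z)y_{n+1} = (1 + 9/11z)y_n
  ⇒ R(z) = (1 + 9/11z)/(1 − 2/11z).

Boundary: |R(x)|=1, x<0.
x=-0.71: |R|=0.3712
R=−1: 1+9/11x = −1+2/11x ⇒ -7/11x=2 ⇒ x=2/(-7/11)=-3.1429
Confirm numerically:
  x=-1.993: |R|=0.46290 <1
  x=-1.977: |R|=0.45426 <1
  x=-1.723: |R|=0.31199 <1
  x=-1.372: |R|=0.09808 <1
  x=-3.257: |R|=1.04562 >1
  x=-3.223: |R|=1.03216 >1
  x=-3.164: |R|=1.00854 >1
Stable set (-3.1429, 0).

(-3.1429, 0).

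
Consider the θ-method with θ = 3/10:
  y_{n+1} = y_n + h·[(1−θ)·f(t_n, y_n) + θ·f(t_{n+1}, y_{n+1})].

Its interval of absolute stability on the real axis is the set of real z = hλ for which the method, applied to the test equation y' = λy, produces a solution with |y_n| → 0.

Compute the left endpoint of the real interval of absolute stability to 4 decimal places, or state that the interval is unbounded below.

On y'=λy, z=hλ:
  y_{n+1} = y_n + z·[7/10·y_n + 3/10·y_{n+1}] ⇒ (1 − 3/10z)y_{n+1} = (1 + 7/10z)y_n
  Hence R(z) = (1 + 7/10z)/(1 − 3/10z).

Need |R(x)|<1, x<0.
x=-0.7: |R|=0.4215
R=−1: 1+7/10x = −1+3/10x ⇒ -2/5x=2 ⇒ x=2/(-2/5)=-5.0000
Confirm numerically:
  x=-4.777: |R|=0.96334 <1
  x=-4.742: |R|=0.95740 <1
  x=-4.388: |R|=0.89432 <1
  x=-3.639: |R|=0.73973 <1
  x=-5.304: |R|=1.04693 >1
  x=-5.143: |R|=1.02249 >1
  x=-5.114: |R|=1.01799 >1
Stable set (-5.0000, 0).

z* = -5.0000.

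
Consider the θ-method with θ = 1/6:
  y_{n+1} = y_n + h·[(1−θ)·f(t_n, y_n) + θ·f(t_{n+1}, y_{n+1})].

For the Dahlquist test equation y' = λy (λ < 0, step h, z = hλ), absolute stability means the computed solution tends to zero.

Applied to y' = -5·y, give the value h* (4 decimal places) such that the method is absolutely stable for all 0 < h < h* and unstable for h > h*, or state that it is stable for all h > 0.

Set f=λy, z=hλ:
  y_{n+1} = y_n + z·[5/6·y_n + 1/6·y_{n+1}] ⇒ (1 − 1/6z)y_{n+1} = (1 + 5/6z)y_n
  so R(z) = (1 + 5/6z)/(1 − 1/6z).

Solve |R(x)|<1 on ℝ⁻.
x=-0.89: |R|=0.2250
R=−1: 1+5/6x = −1+1/6x ⇒ -2/3x=2 ⇒ x=2/(-2/3)=-3.0000
Confirm numerically:
  x=-1.619: |R|=0.27497 <1
  x=-1.396: |R|=0.13250 <1
  x=-1.382: |R|=0.12327 <1
  x=-3.557: |R|=1.23313 >1
  x=-3.372: |R|=1.15877 >1
So |R|<1 on (-3.0000, 0).

(-3.0000,0); λ=-5 ⇒ h* = (3)/5 = 0.6000.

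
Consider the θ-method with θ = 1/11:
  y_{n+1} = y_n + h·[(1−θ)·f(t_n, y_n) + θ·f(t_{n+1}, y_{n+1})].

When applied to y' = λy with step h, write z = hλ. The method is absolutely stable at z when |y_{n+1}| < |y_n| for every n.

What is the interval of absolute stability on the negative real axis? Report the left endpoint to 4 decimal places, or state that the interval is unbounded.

z∈(-2.4444,0).

On y'=λy, z=hλ:
  y_{n+1} = y_n + z·[10/11·y_n + 1/11·y_{n+1}] ⇒ (1 − 1/11z)y_{n+1} = (1 + 10/11z)y_n
  R(z) = (1 + 10/11z)/(1 − 1/11z).

Need |R(x)|<1, x<0.
x=-1.64: |R|=0.4272
R=−1: 1+10/11x = −1+1/11x ⇒ -9/11x=2 ⇒ x=2/(-9/11)=-2.4444
Confirm numerically:
  x=-2.044: |R|=0.72370 <1
  x=-1.957: |R|=0.66142 <1
  x=-1.391: |R|=0.23485 <1
  x=-1.335: |R|=0.19051 <1
  x=-2.993: |R|=1.35282 >1
  x=-2.752: |R|=1.20128 >1
So |R|<1 on (-2.4444, 0).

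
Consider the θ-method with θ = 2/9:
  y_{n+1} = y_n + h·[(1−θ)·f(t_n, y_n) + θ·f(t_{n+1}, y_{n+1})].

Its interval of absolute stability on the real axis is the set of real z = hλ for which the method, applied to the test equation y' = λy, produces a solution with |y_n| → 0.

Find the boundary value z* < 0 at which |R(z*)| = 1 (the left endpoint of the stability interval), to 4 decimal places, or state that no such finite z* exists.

Test eqn y'=λy, z=hλ:
  y_{n+1} = y_n + z·[7/9·y_n + 2/9·y_{n+1}] ⇒ (1 − 2/9z)y_{n+1} = (1 + 7/9z)y_n
  R(z) = (1 + 7/9z)/(1 − 2/9z).

Find x<0 with |R(x)|<1.
x=-0.71: |R|=0.3868
R=−1: 1+7/9x = −1+2/9x ⇒ -5/9x=2 ⇒ x=2/(-5/9)=-3.6000
Confirm numerically:
  x=-2.824: |R|=0.73512 <1
  x=-2.189: |R|=0.47264 <1
  x=-1.693: |R|=0.23018 <1
  x=-3.943: |R|=1.10156 >1
  x=-3.822: |R|=1.06669 >1
Stable set (-3.6000, 0).

z* = -3.6000.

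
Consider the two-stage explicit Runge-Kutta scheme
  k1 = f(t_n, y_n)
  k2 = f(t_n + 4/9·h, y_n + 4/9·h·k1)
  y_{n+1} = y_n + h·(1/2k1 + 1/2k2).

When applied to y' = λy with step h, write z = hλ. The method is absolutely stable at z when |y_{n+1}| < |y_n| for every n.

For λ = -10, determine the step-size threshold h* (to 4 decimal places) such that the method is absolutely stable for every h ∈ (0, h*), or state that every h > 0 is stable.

Test eqn y'=λy, z=hλ:
  k1=λy_n ⇒ h·k1=z·y_n;  k2=λ(1+4/9z)y_n ⇒ h·k2=z(1+4/9z)y_n
  y_{n+1}/y_n = 1 + 1/2z + 1/2z(1+4/9z) = 1 + z + 2/9z²
  Hence R(z) = 1 + z + 2/9z².

Need |R(x)|<1, x<0.
x=-1.1: |R|=0.1689
R=1: x+2/9x²=0 ⇒ x=−9/2=-4.5000; min R=1−1/(4·2/9)=-0.1250>−1
Confirm numerically:
  x=-3.567: |R|=0.26044 <1
  x=-2.890: |R|=0.03398 <1
  x=-2.546: |R|=0.10553 <1
  x=-5.021: |R|=1.58132 >1
  x=-4.703: |R|=1.21216 >1
So |R|<1 on (-4.5000, 0).

(-4.5000,0); λ=-10 ⇒ h* = (9/2)/10 = 0.4500.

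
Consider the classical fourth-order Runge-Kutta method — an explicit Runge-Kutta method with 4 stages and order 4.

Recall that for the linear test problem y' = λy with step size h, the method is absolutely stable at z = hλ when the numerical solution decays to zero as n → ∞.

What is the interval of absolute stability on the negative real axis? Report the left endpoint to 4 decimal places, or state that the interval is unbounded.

With y'=λy (z=hλ):
  order 4, 4-stage ⇒ R(z)=1+z+z^2/2+z^3/6+z^4/24
  (e.g. R(-0.93)=0.39956, |R|=0.39956)

Solve |R(x)|<1 on ℝ⁻.
x=-0.93: |R|=0.3996
|R(-2.79)|=1.0071 |R(-2.77)|=0.9772 |R(-0.51)|=0.6008
Bisect:
  x_lo=-3.6369 |R|=3.2487  x_hi=-0.1289 |R|=0.8791
  mid=-1.88286 |R|=0.30089 →hi
  mid=-2.75986 |R|=0.96233 →hi
  mid=-3.19836 |R|=1.82358 →lo
  mid=-2.97911 |R|=1.33377 →lo
  mid=-2.86949 |R|=1.13454 →lo
  mid=-2.81468 |R|=1.04521 →lo
  mid=-2.78727 |R|=1.00298 →lo
  ...
  [-2.78534,-2.78513] ⇒ x*=-2.7853
So |R|<1 on (-2.7853, 0).

(-2.7853, 0).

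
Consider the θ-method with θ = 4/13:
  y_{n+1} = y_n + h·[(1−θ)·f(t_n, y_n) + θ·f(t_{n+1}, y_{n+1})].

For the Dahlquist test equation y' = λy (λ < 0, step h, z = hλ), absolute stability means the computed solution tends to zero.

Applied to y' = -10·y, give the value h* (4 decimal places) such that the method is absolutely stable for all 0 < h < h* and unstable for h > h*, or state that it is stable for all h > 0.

(-5.2000,0); λ=-10 ⇒ h* = (26/5)/10 = 0.5200.

Set f=λy, z=hλ:
  y_{n+1} = y_n + z·[9/13·y_n + 4/13·y_{n+1}] ⇒ (1 − 4/13z)y_{n+1} = (1 + 9/13z)y_n
  R(z) = (1 + 9/13z)/(1 − 4/13z).

Solve |R(x)|<1 on ℝ⁻.
x=-1.35: |R|=0.0462
R=−1: 1+9/13x = −1+4/13x ⇒ -5/13x=2 ⇒ x=2/(-5/13)=-5.2000
Confirm numerically:
  x=-4.147: |R|=0.82206 <1
  x=-3.606: |R|=0.70938 <1
  x=-3.271: |R|=0.63023 <1
  x=-3.135: |R|=0.59573 <1
  x=-5.546: |R|=1.04917 >1
  x=-5.499: |R|=1.04272 >1
  x=-5.288: |R|=1.01288 >1
So |R|<1 on (-5.2000, 0).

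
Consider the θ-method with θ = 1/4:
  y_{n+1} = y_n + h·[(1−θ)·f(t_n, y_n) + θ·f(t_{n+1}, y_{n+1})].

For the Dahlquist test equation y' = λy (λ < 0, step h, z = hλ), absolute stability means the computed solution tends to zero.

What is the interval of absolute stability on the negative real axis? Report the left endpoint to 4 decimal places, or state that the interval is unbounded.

With y'=λy (z=hλ):
  y_{n+1} = y_n + z·[3/4·y_n + 1/4·y_{n+1}] ⇒ (1 − 1/4z)y_{n+1} = (1 + 3/4z)y_n
  ⇒ R(z) = (1 + 3/4z)/(1 − 1/4z).

Solve |R(x)|<1 on ℝ⁻.
x=-1.48: |R|=0.0803
R=−1: 1+3/4x = −1+1/4x ⇒ -1/2x=2 ⇒ x=2/(-1/2)=-4.0000
Confirm numerically:
  x=-3.707: |R|=0.92397 <1
  x=-3.568: |R|=0.88584 <1
  x=-3.132: |R|=0.75659 <1
  x=-2.269: |R|=0.44776 <1
  x=-4.470: |R|=1.11098 >1
  x=-4.341: |R|=1.08176 >1
Stable set (-4.0000, 0).

(-4.0000, 0).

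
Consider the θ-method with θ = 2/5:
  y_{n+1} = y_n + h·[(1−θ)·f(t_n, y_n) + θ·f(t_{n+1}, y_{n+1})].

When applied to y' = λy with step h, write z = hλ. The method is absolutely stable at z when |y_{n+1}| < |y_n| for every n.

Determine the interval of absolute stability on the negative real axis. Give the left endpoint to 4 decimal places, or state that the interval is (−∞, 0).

z∈(-10.0000,0).

On y'=λy, z=hλ:
  y_{n+1} = y_n + z·[3/5·y_n + 2/5·y_{n+1}] ⇒ (1 − 2/5z)y_{n+1} = (1 + 3/5z)y_n
  ⇒ R(z) = (1 + 3/5z)/(1 − 2/5z).

Need |R(x)|<1, x<0.
x=-0.95: |R|=0.3116
R=−1: 1+3/5x = −1+2/5x ⇒ -1/5x=2 ⇒ x=2/(-1/5)=-10.0000
Confirm numerically:
  x=-8.914: |R|=0.95243 <1
  x=-6.836: |R|=0.83055 <1
  x=-4.732: |R|=0.63579 <1
  x=-4.694: |R|=0.63122 <1
  x=-10.349: |R|=1.01358 >1
  x=-10.148: |R|=1.00585 >1
So |R|<1 on (-10.0000, 0).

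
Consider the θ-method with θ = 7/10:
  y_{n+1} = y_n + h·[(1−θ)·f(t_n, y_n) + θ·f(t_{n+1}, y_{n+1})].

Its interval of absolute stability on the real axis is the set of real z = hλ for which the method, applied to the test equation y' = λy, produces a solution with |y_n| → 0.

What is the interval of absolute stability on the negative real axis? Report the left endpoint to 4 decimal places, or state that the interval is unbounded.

interval (−∞, 0).

Set f=λy, z=hλ:
  y_{n+1} = y_n + z·[3/10·y_n + 7/10·y_{n+1}] ⇒ (1 − 7/10z)y_{n+1} = (1 + 3/10z)y_n
  so R(z) = (1 + 3/10z)/(1 − 7/10z).

Find x<0 with |R(x)|<1.
x=-1.54: |R|=0.2589
x=-2: |R|=0.1667
x=-10: |R|=0.2500
x=-100: |R|=0.4085
θ=7/10≥1/2 ⇒ |1+3/10x|<|1−7/10x| ∀x<0 ⇒ stable on all of ℝ⁻.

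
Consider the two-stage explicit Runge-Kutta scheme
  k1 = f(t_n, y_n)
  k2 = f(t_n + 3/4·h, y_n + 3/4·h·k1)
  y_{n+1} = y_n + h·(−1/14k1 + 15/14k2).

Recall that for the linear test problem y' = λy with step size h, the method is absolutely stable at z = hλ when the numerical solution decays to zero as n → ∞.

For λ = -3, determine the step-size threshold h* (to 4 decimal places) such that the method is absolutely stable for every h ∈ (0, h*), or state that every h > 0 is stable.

Test eqn y'=λy, z=hλ:
  k1=λy_n ⇒ h·k1=z·y_n;  k2=λ(1+3/4z)y_n ⇒ h·k2=z(1+3/4z)y_n
  y_{n+1}/y_n = 1 − 1/14z + 15/14z(1+3/4z) = 1 + z + 45/56z²
  so R(z) = 1 + z + 45/56z².

Solve |R(x)|<1 on ℝ⁻.
x=-1.59: |R|=1.4415
R=1: x+45/56x²=0 ⇒ x=−56/45=-1.2444; min R=1−1/(4·45/56)=0.6889>−1
Confirm numerically:
  x=-1.046: |R|=0.83320 <1
  x=-0.799: |R|=0.71400 <1
  x=-0.696: |R|=0.69326 <1
  x=-1.791: |R|=1.78660 >1
  x=-1.406: |R|=1.18253 >1
  x=-1.280: |R|=1.03657 >1
Stable set (-1.2444, 0).

(-1.2444,0); λ=-3 ⇒ h* = (56/45)/3 = 0.4148.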